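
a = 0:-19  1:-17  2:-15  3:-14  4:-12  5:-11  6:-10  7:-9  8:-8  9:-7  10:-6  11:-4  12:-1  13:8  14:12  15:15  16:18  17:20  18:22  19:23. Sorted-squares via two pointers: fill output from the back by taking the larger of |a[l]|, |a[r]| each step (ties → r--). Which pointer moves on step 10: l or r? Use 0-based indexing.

r

l=0 r=19: |-19|<=|23| out[19]=529, r--
l=0 r=18: |-19|<=|22| out[18]=484, r--
l=0 r=17: |-19|<=|20| out[17]=400, r--
l=0 r=16: |-19|>|18| out[16]=361, l++
l=1 r=16: |-17|<=|18| out[15]=324, r--
l=1 r=15: |-17|>|15| out[14]=289, l++
l=2 r=15: |-15|<=|15| out[13]=225, r--
l=2 r=14: |-15|>|12| out[12]=225, l++
l=3 r=14: |-14|>|12| out[11]=196, l++
l=4 r=14: |-12|<=|12| out[10]=144, r--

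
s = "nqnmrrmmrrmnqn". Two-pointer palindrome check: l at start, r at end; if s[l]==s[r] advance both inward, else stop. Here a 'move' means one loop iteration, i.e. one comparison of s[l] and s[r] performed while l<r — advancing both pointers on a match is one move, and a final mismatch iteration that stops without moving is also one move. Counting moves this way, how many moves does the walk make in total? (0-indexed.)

[0,13] 'n'=='n' → l++,r--
[1,12] 'q'=='q' → l++,r--
[2,11] 'n'=='n' → l++,r--
[3,10] 'm'=='m' → l++,r--
[4,9] 'r'=='r' → l++,r--
[5,8] 'r'=='r' → l++,r--
[6,7] 'm'=='m' → l++,r--

7 moves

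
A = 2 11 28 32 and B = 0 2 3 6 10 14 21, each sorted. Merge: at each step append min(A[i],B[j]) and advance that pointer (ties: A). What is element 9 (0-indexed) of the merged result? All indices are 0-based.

merged[9] = 28

i=0 j=0: A[i]=2>B[j]=0 take 0, j++
i=0 j=1: A[i]=2<=B[j]=2 take 2, i++
i=1 j=1: A[i]=11>B[j]=2 take 2, j++
i=1 j=2: A[i]=11>B[j]=3 take 3, j++
i=1 j=3: A[i]=11>B[j]=6 take 6, j++
i=1 j=4: A[i]=11>B[j]=10 take 10, j++
i=1 j=5: A[i]=11<=B[j]=14 take 11, i++
i=2 j=5: A[i]=28>B[j]=14 take 14, j++
i=2 j=6: A[i]=28>B[j]=21 take 21, j++
i=2 j=7: B done, take A[i]=28, i++
i=3 j=7: B done, take A[i]=32, i++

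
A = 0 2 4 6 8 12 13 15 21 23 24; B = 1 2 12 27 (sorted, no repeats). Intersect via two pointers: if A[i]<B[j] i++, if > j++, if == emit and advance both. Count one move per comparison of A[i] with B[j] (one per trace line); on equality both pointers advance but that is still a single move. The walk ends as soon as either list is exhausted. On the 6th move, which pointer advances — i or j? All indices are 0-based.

[i=0,j=0] 0<1 → i++
[i=1,j=0] 2>1 → j++
[i=1,j=1] 2==2 emit → i++,j++
[i=2,j=2] 4<12 → i++
[i=3,j=2] 6<12 → i++
[i=4,j=2] 8<12 → i++

i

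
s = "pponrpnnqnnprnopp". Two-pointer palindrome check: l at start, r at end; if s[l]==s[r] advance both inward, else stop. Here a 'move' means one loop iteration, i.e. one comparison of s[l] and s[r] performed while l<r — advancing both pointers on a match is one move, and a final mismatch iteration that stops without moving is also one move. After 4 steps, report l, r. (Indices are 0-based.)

l=4, r=12

l=0 r=16: 'p'=='p', l++,r--
l=1 r=15: 'p'=='p', l++,r--
l=2 r=14: 'o'=='o', l++,r--
l=3 r=13: 'n'=='n', l++,r--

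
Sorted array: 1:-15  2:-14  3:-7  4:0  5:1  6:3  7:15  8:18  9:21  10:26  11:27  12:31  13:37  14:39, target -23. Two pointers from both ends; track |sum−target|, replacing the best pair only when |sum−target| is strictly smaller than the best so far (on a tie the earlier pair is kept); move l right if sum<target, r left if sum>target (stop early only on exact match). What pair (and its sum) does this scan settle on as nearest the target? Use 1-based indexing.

pair (-15, -7) with sum -22 (|Δ|=1)

[1,14] -15+39=24 d=47 * → r--
[1,13] -15+37=22 d=45 * → r--
[1,12] -15+31=16 d=39 * → r--
[1,11] -15+27=12 d=35 * → r--
[1,10] -15+26=11 d=34 * → r--
[1,9] -15+21=6 d=29 * → r--
[1,8] -15+18=3 d=26 * → r--
[1,7] -15+15=0 d=23 * → r--
[1,6] -15+3=-12 d=11 * → r--
[1,5] -15+1=-14 d=9 * → r--
[1,4] -15+0=-15 d=8 * → r--
[1,3] -15+-7=-22 d=1 * → r--
[1,2] -15+-14=-29 d=6 → l++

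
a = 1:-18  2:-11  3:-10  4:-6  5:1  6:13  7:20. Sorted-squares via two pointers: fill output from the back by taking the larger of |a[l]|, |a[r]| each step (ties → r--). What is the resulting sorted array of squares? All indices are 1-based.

[1,7] |-18|<=|20| out[7]=400 → r--
[1,6] |-18|>|13| out[6]=324 → l++
[2,6] |-11|<=|13| out[5]=169 → r--
[2,5] |-11|>|1| out[4]=121 → l++
[3,5] |-10|>|1| out[3]=100 → l++
[4,5] |-6|>|1| out[2]=36 → l++
[5,5] |1|<=|1| out[1]=1 → r--

[1, 36, 100, 121, 169, 324, 400]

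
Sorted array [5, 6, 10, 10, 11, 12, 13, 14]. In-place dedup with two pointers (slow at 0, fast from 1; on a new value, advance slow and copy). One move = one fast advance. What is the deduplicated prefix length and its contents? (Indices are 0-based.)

(s=0,f=1) a[fast]=6≠a[slow]=5 write a[1]=6 → slow++,fast++
(s=1,f=2) a[fast]=10≠a[slow]=6 write a[2]=10 → slow++,fast++
(s=2,f=3) a[fast]=10=a[slow] dup → fast++
(s=2,f=4) a[fast]=11≠a[slow]=10 write a[3]=11 → slow++,fast++
(s=3,f=5) a[fast]=12≠a[slow]=11 write a[4]=12 → slow++,fast++
(s=4,f=6) a[fast]=13≠a[slow]=12 write a[5]=13 → slow++,fast++
(s=5,f=7) a[fast]=14≠a[slow]=13 write a[6]=14 → slow++,fast++

length 7; prefix = [5, 6, 10, 11, 12, 13, 14]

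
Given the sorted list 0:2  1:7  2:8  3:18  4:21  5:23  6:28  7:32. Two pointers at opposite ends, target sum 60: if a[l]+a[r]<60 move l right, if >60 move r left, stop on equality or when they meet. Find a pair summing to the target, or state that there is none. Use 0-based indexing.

(28, 32)

[0,7] 2+32=34 <60 → l++
[1,7] 7+32=39 <60 → l++
[2,7] 8+32=40 <60 → l++
[3,7] 18+32=50 <60 → l++
[4,7] 21+32=53 <60 → l++
[5,7] 23+32=55 <60 → l++
[6,7] 28+32=60 → found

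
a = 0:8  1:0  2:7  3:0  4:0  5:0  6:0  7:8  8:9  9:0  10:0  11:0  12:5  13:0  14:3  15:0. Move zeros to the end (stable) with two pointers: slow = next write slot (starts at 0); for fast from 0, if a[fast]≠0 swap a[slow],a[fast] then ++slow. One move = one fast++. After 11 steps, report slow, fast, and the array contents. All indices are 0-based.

(s=0,f=0) a[fast]=8≠0 swap→a[0]=8 → slow++,fast++
(s=1,f=1) a[fast]=0 → fast++
(s=1,f=2) a[fast]=7≠0 swap→a[1]=7 → slow++,fast++
(s=2,f=3) a[fast]=0 → fast++
(s=2,f=4) a[fast]=0 → fast++
(s=2,f=5) a[fast]=0 → fast++
(s=2,f=6) a[fast]=0 → fast++
(s=2,f=7) a[fast]=8≠0 swap→a[2]=8 → slow++,fast++
(s=3,f=8) a[fast]=9≠0 swap→a[3]=9 → slow++,fast++
(s=4,f=9) a[fast]=0 → fast++
(s=4,f=10) a[fast]=0 → fast++

slow=4, fast=11, a=[8, 7, 8, 9, 0, 0, 0, 0, 0, 0, 0, 0, 5, 0, 3, 0]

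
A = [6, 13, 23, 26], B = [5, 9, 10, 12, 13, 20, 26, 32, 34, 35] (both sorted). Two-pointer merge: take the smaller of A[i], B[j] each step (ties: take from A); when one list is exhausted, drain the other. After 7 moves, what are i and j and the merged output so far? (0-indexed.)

i=2, j=5, merged so far=[5, 6, 9, 10, 12, 13, 13]

i=0 j=0: A[i]=6>B[j]=5 take 5, j++
i=0 j=1: A[i]=6<=B[j]=9 take 6, i++
i=1 j=1: A[i]=13>B[j]=9 take 9, j++
i=1 j=2: A[i]=13>B[j]=10 take 10, j++
i=1 j=3: A[i]=13>B[j]=12 take 12, j++
i=1 j=4: A[i]=13<=B[j]=13 take 13, i++
i=2 j=4: A[i]=23>B[j]=13 take 13, j++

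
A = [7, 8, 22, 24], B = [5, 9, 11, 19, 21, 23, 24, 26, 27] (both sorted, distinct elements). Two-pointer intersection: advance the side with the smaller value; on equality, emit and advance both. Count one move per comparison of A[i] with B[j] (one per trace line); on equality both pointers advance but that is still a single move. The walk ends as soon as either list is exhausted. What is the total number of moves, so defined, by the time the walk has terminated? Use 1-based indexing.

10 moves

i=1 j=1: 7>5, j++
i=1 j=2: 7<9, i++
i=2 j=2: 8<9, i++
i=3 j=2: 22>9, j++
i=3 j=3: 22>11, j++
i=3 j=4: 22>19, j++
i=3 j=5: 22>21, j++
i=3 j=6: 22<23, i++
i=4 j=6: 24>23, j++
i=4 j=7: 24==24 emit, i++,j++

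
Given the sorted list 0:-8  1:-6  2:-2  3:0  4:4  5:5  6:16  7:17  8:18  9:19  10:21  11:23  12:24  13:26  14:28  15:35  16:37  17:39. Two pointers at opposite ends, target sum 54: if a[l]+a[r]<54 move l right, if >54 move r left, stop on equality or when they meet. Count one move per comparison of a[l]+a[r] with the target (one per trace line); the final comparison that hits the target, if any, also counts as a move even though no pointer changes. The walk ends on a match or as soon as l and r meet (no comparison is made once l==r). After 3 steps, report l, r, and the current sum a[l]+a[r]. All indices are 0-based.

l=0 r=17: -8+39=31 <54, l++
l=1 r=17: -6+39=33 <54, l++
l=2 r=17: -2+39=37 <54, l++

l=3, r=17, sum=39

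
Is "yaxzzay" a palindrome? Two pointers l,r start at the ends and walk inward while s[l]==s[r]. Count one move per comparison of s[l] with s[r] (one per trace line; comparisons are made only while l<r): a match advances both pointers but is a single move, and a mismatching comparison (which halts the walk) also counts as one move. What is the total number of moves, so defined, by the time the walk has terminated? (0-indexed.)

3 moves

[0,6] 'y'=='y' → l++,r--
[1,5] 'a'=='a' → l++,r--
[2,4] 'x'!='z' → stop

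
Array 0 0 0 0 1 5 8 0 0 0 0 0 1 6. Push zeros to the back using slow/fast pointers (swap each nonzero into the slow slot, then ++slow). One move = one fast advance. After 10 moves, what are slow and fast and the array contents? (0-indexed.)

slow=3, fast=10, a=[1, 5, 8, 0, 0, 0, 0, 0, 0, 0, 0, 0, 1, 6]

slow=0 fast=0: a[fast]=0, fast++
slow=0 fast=1: a[fast]=0, fast++
slow=0 fast=2: a[fast]=0, fast++
slow=0 fast=3: a[fast]=0, fast++
slow=0 fast=4: a[fast]=1≠0 swap→a[0]=1, slow++,fast++
slow=1 fast=5: a[fast]=5≠0 swap→a[1]=5, slow++,fast++
slow=2 fast=6: a[fast]=8≠0 swap→a[2]=8, slow++,fast++
slow=3 fast=7: a[fast]=0, fast++
slow=3 fast=8: a[fast]=0, fast++
slow=3 fast=9: a[fast]=0, fast++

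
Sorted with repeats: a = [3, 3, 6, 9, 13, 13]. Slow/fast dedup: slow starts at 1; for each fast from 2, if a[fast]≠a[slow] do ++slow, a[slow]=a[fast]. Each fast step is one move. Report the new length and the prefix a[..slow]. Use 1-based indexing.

(s=1,f=2) a[fast]=3=a[slow] dup → fast++
(s=1,f=3) a[fast]=6≠a[slow]=3 write a[2]=6 → slow++,fast++
(s=2,f=4) a[fast]=9≠a[slow]=6 write a[3]=9 → slow++,fast++
(s=3,f=5) a[fast]=13≠a[slow]=9 write a[4]=13 → slow++,fast++
(s=4,f=6) a[fast]=13=a[slow] dup → fast++

length 4; prefix = [3, 6, 9, 13]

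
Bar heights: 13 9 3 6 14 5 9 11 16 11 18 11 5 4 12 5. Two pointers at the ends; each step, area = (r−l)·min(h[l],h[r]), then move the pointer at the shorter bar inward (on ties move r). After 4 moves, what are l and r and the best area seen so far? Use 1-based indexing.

l=1, r=12, best area=168

[1,16] min(13,5)*15=75 best=75 * → r--
[1,15] min(13,12)*14=168 best=168 * → r--
[1,14] min(13,4)*13=52 best=168 → r--
[1,13] min(13,5)*12=60 best=168 → r--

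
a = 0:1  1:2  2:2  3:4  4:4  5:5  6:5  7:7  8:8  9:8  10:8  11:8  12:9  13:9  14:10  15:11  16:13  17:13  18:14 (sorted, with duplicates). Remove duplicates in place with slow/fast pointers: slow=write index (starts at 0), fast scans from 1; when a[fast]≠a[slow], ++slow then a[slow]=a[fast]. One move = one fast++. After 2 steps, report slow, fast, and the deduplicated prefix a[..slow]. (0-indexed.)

slow=0 fast=1: a[fast]=2≠a[slow]=1 write a[1]=2, slow++,fast++
slow=1 fast=2: a[fast]=2=a[slow] dup, fast++

slow=1, fast=3, prefix=[1, 2]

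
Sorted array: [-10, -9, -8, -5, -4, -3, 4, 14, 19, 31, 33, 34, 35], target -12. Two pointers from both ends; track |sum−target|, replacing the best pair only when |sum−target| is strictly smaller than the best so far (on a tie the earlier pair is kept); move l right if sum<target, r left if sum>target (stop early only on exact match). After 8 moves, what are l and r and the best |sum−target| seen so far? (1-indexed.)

l=2, r=6, best |Δ|=1

[1,13] -10+35=25 d=37 * → r--
[1,12] -10+34=24 d=36 * → r--
[1,11] -10+33=23 d=35 * → r--
[1,10] -10+31=21 d=33 * → r--
[1,9] -10+19=9 d=21 * → r--
[1,8] -10+14=4 d=16 * → r--
[1,7] -10+4=-6 d=6 * → r--
[1,6] -10+-3=-13 d=1 * → l++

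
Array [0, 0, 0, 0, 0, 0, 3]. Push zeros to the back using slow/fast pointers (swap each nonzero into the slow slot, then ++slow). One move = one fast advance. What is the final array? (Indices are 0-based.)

(s=0,f=0) a[fast]=0 → fast++
(s=0,f=1) a[fast]=0 → fast++
(s=0,f=2) a[fast]=0 → fast++
(s=0,f=3) a[fast]=0 → fast++
(s=0,f=4) a[fast]=0 → fast++
(s=0,f=5) a[fast]=0 → fast++
(s=0,f=6) a[fast]=3≠0 swap→a[0]=3 → slow++,fast++

[3, 0, 0, 0, 0, 0, 0]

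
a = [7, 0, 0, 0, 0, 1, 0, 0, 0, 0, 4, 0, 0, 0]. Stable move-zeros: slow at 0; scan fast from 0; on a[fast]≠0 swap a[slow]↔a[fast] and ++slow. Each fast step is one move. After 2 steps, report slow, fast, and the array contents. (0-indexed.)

slow=1, fast=2, a=[7, 0, 0, 0, 0, 1, 0, 0, 0, 0, 4, 0, 0, 0]

slow=0 fast=0: a[fast]=7≠0 swap→a[0]=7, slow++,fast++
slow=1 fast=1: a[fast]=0, fast++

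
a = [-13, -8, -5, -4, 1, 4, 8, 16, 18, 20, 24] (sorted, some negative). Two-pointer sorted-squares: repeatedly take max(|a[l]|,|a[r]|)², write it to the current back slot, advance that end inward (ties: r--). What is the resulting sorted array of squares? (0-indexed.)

[0,10] |-13|<=|24| out[10]=576 → r--
[0,9] |-13|<=|20| out[9]=400 → r--
[0,8] |-13|<=|18| out[8]=324 → r--
[0,7] |-13|<=|16| out[7]=256 → r--
[0,6] |-13|>|8| out[6]=169 → l++
[1,6] |-8|<=|8| out[5]=64 → r--
[1,5] |-8|>|4| out[4]=64 → l++
[2,5] |-5|>|4| out[3]=25 → l++
[3,5] |-4|<=|4| out[2]=16 → r--
[3,4] |-4|>|1| out[1]=16 → l++
[4,4] |1|<=|1| out[0]=1 → r--

[1, 16, 16, 25, 64, 64, 169, 256, 324, 400, 576]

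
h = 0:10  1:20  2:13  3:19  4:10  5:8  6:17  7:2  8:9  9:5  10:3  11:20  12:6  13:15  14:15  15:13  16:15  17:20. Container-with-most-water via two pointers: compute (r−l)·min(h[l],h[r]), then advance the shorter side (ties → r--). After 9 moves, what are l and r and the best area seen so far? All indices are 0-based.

l=1, r=9, best area=320

[0,17] min(10,20)*17=170 best=170 * → l++
[1,17] min(20,20)*16=320 best=320 * → r--
[1,16] min(20,15)*15=225 best=320 → r--
[1,15] min(20,13)*14=182 best=320 → r--
[1,14] min(20,15)*13=195 best=320 → r--
[1,13] min(20,15)*12=180 best=320 → r--
[1,12] min(20,6)*11=66 best=320 → r--
[1,11] min(20,20)*10=200 best=320 → r--
[1,10] min(20,3)*9=27 best=320 → r--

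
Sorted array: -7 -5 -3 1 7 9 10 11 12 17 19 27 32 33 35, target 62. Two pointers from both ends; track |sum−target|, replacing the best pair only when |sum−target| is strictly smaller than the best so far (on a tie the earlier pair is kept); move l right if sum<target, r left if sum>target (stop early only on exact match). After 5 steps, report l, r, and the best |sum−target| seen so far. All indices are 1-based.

l=1 r=15: -7+35=28 d=34 *, l++
l=2 r=15: -5+35=30 d=32 *, l++
l=3 r=15: -3+35=32 d=30 *, l++
l=4 r=15: 1+35=36 d=26 *, l++
l=5 r=15: 7+35=42 d=20 *, l++

l=6, r=15, best |Δ|=20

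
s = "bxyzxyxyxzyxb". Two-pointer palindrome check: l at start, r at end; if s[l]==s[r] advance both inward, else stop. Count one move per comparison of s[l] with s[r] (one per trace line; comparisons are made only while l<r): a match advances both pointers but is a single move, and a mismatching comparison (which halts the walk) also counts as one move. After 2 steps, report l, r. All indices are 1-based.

l=1 r=13: 'b'=='b', l++,r--
l=2 r=12: 'x'=='x', l++,r--

l=3, r=11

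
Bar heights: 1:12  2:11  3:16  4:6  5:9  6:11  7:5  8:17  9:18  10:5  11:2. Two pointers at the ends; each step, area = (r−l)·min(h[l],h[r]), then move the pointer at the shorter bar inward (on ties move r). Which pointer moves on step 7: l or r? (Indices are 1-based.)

l=1 r=11: min(12,2)*10=20 best=20 *, r--
l=1 r=10: min(12,5)*9=45 best=45 *, r--
l=1 r=9: min(12,18)*8=96 best=96 *, l++
l=2 r=9: min(11,18)*7=77 best=96, l++
l=3 r=9: min(16,18)*6=96 best=96, l++
l=4 r=9: min(6,18)*5=30 best=96, l++
l=5 r=9: min(9,18)*4=36 best=96, l++

l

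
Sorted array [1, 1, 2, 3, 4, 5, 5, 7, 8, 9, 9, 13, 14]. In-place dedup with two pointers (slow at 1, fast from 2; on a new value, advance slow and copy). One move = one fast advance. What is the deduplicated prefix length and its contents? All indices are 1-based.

(s=1,f=2) a[fast]=1=a[slow] dup → fast++
(s=1,f=3) a[fast]=2≠a[slow]=1 write a[2]=2 → slow++,fast++
(s=2,f=4) a[fast]=3≠a[slow]=2 write a[3]=3 → slow++,fast++
(s=3,f=5) a[fast]=4≠a[slow]=3 write a[4]=4 → slow++,fast++
(s=4,f=6) a[fast]=5≠a[slow]=4 write a[5]=5 → slow++,fast++
(s=5,f=7) a[fast]=5=a[slow] dup → fast++
(s=5,f=8) a[fast]=7≠a[slow]=5 write a[6]=7 → slow++,fast++
(s=6,f=9) a[fast]=8≠a[slow]=7 write a[7]=8 → slow++,fast++
(s=7,f=10) a[fast]=9≠a[slow]=8 write a[8]=9 → slow++,fast++
(s=8,f=11) a[fast]=9=a[slow] dup → fast++
(s=8,f=12) a[fast]=13≠a[slow]=9 write a[9]=13 → slow++,fast++
(s=9,f=13) a[fast]=14≠a[slow]=13 write a[10]=14 → slow++,fast++

length 10; prefix = [1, 2, 3, 4, 5, 7, 8, 9, 13, 14]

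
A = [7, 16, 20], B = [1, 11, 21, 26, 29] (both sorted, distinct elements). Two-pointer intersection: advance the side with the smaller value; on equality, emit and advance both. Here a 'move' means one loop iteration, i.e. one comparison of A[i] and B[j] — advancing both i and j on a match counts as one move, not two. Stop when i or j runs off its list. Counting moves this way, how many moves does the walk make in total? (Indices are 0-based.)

5 moves

i=0 j=0: 7>1, j++
i=0 j=1: 7<11, i++
i=1 j=1: 16>11, j++
i=1 j=2: 16<21, i++
i=2 j=2: 20<21, i++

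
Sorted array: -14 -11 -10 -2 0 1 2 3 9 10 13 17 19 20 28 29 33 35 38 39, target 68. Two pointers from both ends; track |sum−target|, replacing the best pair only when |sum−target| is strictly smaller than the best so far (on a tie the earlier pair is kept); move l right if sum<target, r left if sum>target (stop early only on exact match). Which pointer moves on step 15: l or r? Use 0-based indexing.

l

[0,19] -14+39=25 d=43 * → l++
[1,19] -11+39=28 d=40 * → l++
[2,19] -10+39=29 d=39 * → l++
[3,19] -2+39=37 d=31 * → l++
[4,19] 0+39=39 d=29 * → l++
[5,19] 1+39=40 d=28 * → l++
[6,19] 2+39=41 d=27 * → l++
[7,19] 3+39=42 d=26 * → l++
[8,19] 9+39=48 d=20 * → l++
[9,19] 10+39=49 d=19 * → l++
[10,19] 13+39=52 d=16 * → l++
[11,19] 17+39=56 d=12 * → l++
[12,19] 19+39=58 d=10 * → l++
[13,19] 20+39=59 d=9 * → l++
[14,19] 28+39=67 d=1 * → l++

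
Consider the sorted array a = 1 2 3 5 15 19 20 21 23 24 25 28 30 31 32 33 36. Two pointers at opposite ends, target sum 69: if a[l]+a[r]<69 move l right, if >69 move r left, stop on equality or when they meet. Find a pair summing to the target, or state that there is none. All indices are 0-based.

l=0 r=16: 1+36=37 <69, l++
l=1 r=16: 2+36=38 <69, l++
l=2 r=16: 3+36=39 <69, l++
l=3 r=16: 5+36=41 <69, l++
l=4 r=16: 15+36=51 <69, l++
l=5 r=16: 19+36=55 <69, l++
l=6 r=16: 20+36=56 <69, l++
l=7 r=16: 21+36=57 <69, l++
l=8 r=16: 23+36=59 <69, l++
l=9 r=16: 24+36=60 <69, l++
l=10 r=16: 25+36=61 <69, l++
l=11 r=16: 28+36=64 <69, l++
l=12 r=16: 30+36=66 <69, l++
l=13 r=16: 31+36=67 <69, l++
l=14 r=16: 32+36=68 <69, l++
l=15 r=16: 33+36=69, found

(33, 36)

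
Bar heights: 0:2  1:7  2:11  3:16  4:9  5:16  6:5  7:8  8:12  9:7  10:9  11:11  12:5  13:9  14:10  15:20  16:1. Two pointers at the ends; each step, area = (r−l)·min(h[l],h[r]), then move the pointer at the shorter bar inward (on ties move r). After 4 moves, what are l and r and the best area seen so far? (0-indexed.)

l=0 r=16: min(2,1)*16=16 best=16 *, r--
l=0 r=15: min(2,20)*15=30 best=30 *, l++
l=1 r=15: min(7,20)*14=98 best=98 *, l++
l=2 r=15: min(11,20)*13=143 best=143 *, l++

l=3, r=15, best area=143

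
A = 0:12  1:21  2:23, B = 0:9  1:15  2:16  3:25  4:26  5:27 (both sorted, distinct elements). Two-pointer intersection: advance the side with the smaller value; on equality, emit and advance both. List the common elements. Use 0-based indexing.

i=0 j=0: 12>9, j++
i=0 j=1: 12<15, i++
i=1 j=1: 21>15, j++
i=1 j=2: 21>16, j++
i=1 j=3: 21<25, i++
i=2 j=3: 23<25, i++

intersection = []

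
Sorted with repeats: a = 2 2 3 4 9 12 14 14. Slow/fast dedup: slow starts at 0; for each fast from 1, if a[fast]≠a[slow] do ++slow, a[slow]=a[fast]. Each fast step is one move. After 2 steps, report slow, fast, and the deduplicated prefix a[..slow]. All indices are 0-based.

slow=1, fast=3, prefix=[2, 3]

(s=0,f=1) a[fast]=2=a[slow] dup → fast++
(s=0,f=2) a[fast]=3≠a[slow]=2 write a[1]=3 → slow++,fast++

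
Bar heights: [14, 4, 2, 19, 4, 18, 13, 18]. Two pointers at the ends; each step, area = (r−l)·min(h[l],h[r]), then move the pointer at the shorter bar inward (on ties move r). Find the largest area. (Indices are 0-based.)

max area = 98

l=0 r=7: min(14,18)*7=98 best=98 *, l++
l=1 r=7: min(4,18)*6=24 best=98, l++
l=2 r=7: min(2,18)*5=10 best=98, l++
l=3 r=7: min(19,18)*4=72 best=98, r--
l=3 r=6: min(19,13)*3=39 best=98, r--
l=3 r=5: min(19,18)*2=36 best=98, r--
l=3 r=4: min(19,4)*1=4 best=98, r--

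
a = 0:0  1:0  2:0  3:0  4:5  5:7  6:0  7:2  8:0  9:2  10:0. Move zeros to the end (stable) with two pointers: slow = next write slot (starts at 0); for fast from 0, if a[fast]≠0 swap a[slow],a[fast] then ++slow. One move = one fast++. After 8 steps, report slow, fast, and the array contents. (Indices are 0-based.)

slow=3, fast=8, a=[5, 7, 2, 0, 0, 0, 0, 0, 0, 2, 0]

(s=0,f=0) a[fast]=0 → fast++
(s=0,f=1) a[fast]=0 → fast++
(s=0,f=2) a[fast]=0 → fast++
(s=0,f=3) a[fast]=0 → fast++
(s=0,f=4) a[fast]=5≠0 swap→a[0]=5 → slow++,fast++
(s=1,f=5) a[fast]=7≠0 swap→a[1]=7 → slow++,fast++
(s=2,f=6) a[fast]=0 → fast++
(s=2,f=7) a[fast]=2≠0 swap→a[2]=2 → slow++,fast++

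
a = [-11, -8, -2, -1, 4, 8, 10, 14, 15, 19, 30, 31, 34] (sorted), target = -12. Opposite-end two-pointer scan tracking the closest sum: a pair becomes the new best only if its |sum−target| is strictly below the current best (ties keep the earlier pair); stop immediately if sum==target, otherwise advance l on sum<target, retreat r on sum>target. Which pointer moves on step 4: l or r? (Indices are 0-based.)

l=0 r=12: -11+34=23 d=35 *, r--
l=0 r=11: -11+31=20 d=32 *, r--
l=0 r=10: -11+30=19 d=31 *, r--
l=0 r=9: -11+19=8 d=20 *, r--

r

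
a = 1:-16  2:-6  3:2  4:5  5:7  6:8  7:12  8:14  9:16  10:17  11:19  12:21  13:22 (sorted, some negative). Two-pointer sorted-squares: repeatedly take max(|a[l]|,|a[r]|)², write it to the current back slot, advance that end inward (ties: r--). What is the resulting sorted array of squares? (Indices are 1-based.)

[4, 25, 36, 49, 64, 144, 196, 256, 256, 289, 361, 441, 484]

[1,13] |-16|<=|22| out[13]=484 → r--
[1,12] |-16|<=|21| out[12]=441 → r--
[1,11] |-16|<=|19| out[11]=361 → r--
[1,10] |-16|<=|17| out[10]=289 → r--
[1,9] |-16|<=|16| out[9]=256 → r--
[1,8] |-16|>|14| out[8]=256 → l++
[2,8] |-6|<=|14| out[7]=196 → r--
[2,7] |-6|<=|12| out[6]=144 → r--
[2,6] |-6|<=|8| out[5]=64 → r--
[2,5] |-6|<=|7| out[4]=49 → r--
[2,4] |-6|>|5| out[3]=36 → l++
[3,4] |2|<=|5| out[2]=25 → r--
[3,3] |2|<=|2| out[1]=4 → r--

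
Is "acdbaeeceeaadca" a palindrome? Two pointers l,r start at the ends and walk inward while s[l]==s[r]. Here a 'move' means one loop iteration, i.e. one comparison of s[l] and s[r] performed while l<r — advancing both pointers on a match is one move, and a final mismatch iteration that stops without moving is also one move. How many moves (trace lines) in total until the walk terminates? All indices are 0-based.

4 moves

l=0 r=14: 'a'=='a', l++,r--
l=1 r=13: 'c'=='c', l++,r--
l=2 r=12: 'd'=='d', l++,r--
l=3 r=11: 'b'!='a', stop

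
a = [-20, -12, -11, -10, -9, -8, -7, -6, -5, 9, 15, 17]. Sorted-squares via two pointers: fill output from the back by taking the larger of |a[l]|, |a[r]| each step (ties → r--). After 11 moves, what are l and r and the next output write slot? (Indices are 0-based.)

l=0 r=11: |-20|>|17| out[11]=400, l++
l=1 r=11: |-12|<=|17| out[10]=289, r--
l=1 r=10: |-12|<=|15| out[9]=225, r--
l=1 r=9: |-12|>|9| out[8]=144, l++
l=2 r=9: |-11|>|9| out[7]=121, l++
l=3 r=9: |-10|>|9| out[6]=100, l++
l=4 r=9: |-9|<=|9| out[5]=81, r--
l=4 r=8: |-9|>|-5| out[4]=81, l++
l=5 r=8: |-8|>|-5| out[3]=64, l++
l=6 r=8: |-7|>|-5| out[2]=49, l++
l=7 r=8: |-6|>|-5| out[1]=36, l++

l=8, r=8, next write slot=0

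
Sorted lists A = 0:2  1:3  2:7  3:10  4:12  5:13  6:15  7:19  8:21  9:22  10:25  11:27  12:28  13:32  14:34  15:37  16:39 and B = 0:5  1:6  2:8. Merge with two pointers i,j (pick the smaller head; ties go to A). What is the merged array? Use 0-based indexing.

[2, 3, 5, 6, 7, 8, 10, 12, 13, 15, 19, 21, 22, 25, 27, 28, 32, 34, 37, 39]

i=0 j=0: A[i]=2<=B[j]=5 take 2, i++
i=1 j=0: A[i]=3<=B[j]=5 take 3, i++
i=2 j=0: A[i]=7>B[j]=5 take 5, j++
i=2 j=1: A[i]=7>B[j]=6 take 6, j++
i=2 j=2: A[i]=7<=B[j]=8 take 7, i++
i=3 j=2: A[i]=10>B[j]=8 take 8, j++
i=3 j=3: B done, take A[i]=10, i++
i=4 j=3: B done, take A[i]=12, i++
i=5 j=3: B done, take A[i]=13, i++
i=6 j=3: B done, take A[i]=15, i++
i=7 j=3: B done, take A[i]=19, i++
i=8 j=3: B done, take A[i]=21, i++
i=9 j=3: B done, take A[i]=22, i++
i=10 j=3: B done, take A[i]=25, i++
i=11 j=3: B done, take A[i]=27, i++
i=12 j=3: B done, take A[i]=28, i++
i=13 j=3: B done, take A[i]=32, i++
i=14 j=3: B done, take A[i]=34, i++
i=15 j=3: B done, take A[i]=37, i++
i=16 j=3: B done, take A[i]=39, i++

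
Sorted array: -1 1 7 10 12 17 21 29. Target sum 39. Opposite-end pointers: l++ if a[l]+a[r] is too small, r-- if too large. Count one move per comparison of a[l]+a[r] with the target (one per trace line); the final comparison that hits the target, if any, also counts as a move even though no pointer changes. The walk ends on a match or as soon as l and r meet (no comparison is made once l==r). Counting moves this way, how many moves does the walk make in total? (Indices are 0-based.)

4 moves

l=0 r=7: -1+29=28 <39, l++
l=1 r=7: 1+29=30 <39, l++
l=2 r=7: 7+29=36 <39, l++
l=3 r=7: 10+29=39, found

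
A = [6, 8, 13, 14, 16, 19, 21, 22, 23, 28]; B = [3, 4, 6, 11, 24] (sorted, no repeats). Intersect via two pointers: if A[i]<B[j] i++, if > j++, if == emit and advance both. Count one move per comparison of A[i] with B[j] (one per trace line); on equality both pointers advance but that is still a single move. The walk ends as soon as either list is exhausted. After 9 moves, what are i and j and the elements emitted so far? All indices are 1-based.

i=7, j=5, emitted=[6]

i=1 j=1: 6>3, j++
i=1 j=2: 6>4, j++
i=1 j=3: 6==6 emit, i++,j++
i=2 j=4: 8<11, i++
i=3 j=4: 13>11, j++
i=3 j=5: 13<24, i++
i=4 j=5: 14<24, i++
i=5 j=5: 16<24, i++
i=6 j=5: 19<24, i++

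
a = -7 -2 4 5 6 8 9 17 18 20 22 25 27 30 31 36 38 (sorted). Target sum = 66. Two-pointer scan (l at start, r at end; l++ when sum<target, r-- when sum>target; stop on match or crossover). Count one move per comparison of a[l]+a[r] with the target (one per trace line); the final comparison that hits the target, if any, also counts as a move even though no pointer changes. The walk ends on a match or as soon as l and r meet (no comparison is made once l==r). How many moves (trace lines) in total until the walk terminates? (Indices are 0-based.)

[0,16] -7+38=31 <66 → l++
[1,16] -2+38=36 <66 → l++
[2,16] 4+38=42 <66 → l++
[3,16] 5+38=43 <66 → l++
[4,16] 6+38=44 <66 → l++
[5,16] 8+38=46 <66 → l++
[6,16] 9+38=47 <66 → l++
[7,16] 17+38=55 <66 → l++
[8,16] 18+38=56 <66 → l++
[9,16] 20+38=58 <66 → l++
[10,16] 22+38=60 <66 → l++
[11,16] 25+38=63 <66 → l++
[12,16] 27+38=65 <66 → l++
[13,16] 30+38=68 >66 → r--
[13,15] 30+36=66 → found

15 moves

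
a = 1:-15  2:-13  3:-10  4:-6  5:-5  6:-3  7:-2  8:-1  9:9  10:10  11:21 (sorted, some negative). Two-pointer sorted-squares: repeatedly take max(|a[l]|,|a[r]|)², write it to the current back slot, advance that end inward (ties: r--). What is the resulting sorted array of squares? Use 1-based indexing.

[1,11] |-15|<=|21| out[11]=441 → r--
[1,10] |-15|>|10| out[10]=225 → l++
[2,10] |-13|>|10| out[9]=169 → l++
[3,10] |-10|<=|10| out[8]=100 → r--
[3,9] |-10|>|9| out[7]=100 → l++
[4,9] |-6|<=|9| out[6]=81 → r--
[4,8] |-6|>|-1| out[5]=36 → l++
[5,8] |-5|>|-1| out[4]=25 → l++
[6,8] |-3|>|-1| out[3]=9 → l++
[7,8] |-2|>|-1| out[2]=4 → l++
[8,8] |-1|<=|-1| out[1]=1 → r--

[1, 4, 9, 25, 36, 81, 100, 100, 169, 225, 441]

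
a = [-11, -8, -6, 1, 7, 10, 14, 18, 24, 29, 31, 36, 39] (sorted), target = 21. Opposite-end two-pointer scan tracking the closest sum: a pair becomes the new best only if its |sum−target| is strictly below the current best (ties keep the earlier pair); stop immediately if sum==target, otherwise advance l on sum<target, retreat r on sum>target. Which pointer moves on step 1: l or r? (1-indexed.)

r

[1,13] -11+39=28 d=7 * → r--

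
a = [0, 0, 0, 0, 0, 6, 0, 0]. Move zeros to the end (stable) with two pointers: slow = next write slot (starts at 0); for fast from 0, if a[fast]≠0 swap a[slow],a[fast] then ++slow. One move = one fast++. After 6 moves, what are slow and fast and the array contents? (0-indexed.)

slow=0 fast=0: a[fast]=0, fast++
slow=0 fast=1: a[fast]=0, fast++
slow=0 fast=2: a[fast]=0, fast++
slow=0 fast=3: a[fast]=0, fast++
slow=0 fast=4: a[fast]=0, fast++
slow=0 fast=5: a[fast]=6≠0 swap→a[0]=6, slow++,fast++

slow=1, fast=6, a=[6, 0, 0, 0, 0, 0, 0, 0]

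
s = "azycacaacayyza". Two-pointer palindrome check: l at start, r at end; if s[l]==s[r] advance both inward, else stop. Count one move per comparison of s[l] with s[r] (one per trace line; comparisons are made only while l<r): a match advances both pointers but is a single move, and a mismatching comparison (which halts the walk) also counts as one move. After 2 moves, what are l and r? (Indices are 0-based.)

l=0 r=13: 'a'=='a', l++,r--
l=1 r=12: 'z'=='z', l++,r--

l=2, r=11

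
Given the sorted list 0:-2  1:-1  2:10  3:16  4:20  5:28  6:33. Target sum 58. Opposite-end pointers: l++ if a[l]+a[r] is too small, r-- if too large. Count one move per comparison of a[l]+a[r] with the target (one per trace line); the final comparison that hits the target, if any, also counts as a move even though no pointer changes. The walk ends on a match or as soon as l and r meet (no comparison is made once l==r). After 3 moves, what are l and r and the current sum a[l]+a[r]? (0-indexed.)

l=0 r=6: -2+33=31 <58, l++
l=1 r=6: -1+33=32 <58, l++
l=2 r=6: 10+33=43 <58, l++

l=3, r=6, sum=49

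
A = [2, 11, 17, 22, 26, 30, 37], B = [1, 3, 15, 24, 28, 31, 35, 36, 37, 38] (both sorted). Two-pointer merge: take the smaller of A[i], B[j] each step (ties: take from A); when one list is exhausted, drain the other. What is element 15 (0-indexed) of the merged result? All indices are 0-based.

[i=0,j=0] A[i]=2>B[j]=1 take 1 → j++
[i=0,j=1] A[i]=2<=B[j]=3 take 2 → i++
[i=1,j=1] A[i]=11>B[j]=3 take 3 → j++
[i=1,j=2] A[i]=11<=B[j]=15 take 11 → i++
[i=2,j=2] A[i]=17>B[j]=15 take 15 → j++
[i=2,j=3] A[i]=17<=B[j]=24 take 17 → i++
[i=3,j=3] A[i]=22<=B[j]=24 take 22 → i++
[i=4,j=3] A[i]=26>B[j]=24 take 24 → j++
[i=4,j=4] A[i]=26<=B[j]=28 take 26 → i++
[i=5,j=4] A[i]=30>B[j]=28 take 28 → j++
[i=5,j=5] A[i]=30<=B[j]=31 take 30 → i++
[i=6,j=5] A[i]=37>B[j]=31 take 31 → j++
[i=6,j=6] A[i]=37>B[j]=35 take 35 → j++
[i=6,j=7] A[i]=37>B[j]=36 take 36 → j++
[i=6,j=8] A[i]=37<=B[j]=37 take 37 → i++
[i=7,j=8] A done, take B[j]=37 → j++
[i=7,j=9] A done, take B[j]=38 → j++

merged[15] = 37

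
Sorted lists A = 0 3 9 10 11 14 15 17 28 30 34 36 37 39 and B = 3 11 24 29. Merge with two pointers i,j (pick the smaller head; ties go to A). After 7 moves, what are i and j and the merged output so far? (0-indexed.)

i=5, j=2, merged so far=[0, 3, 3, 9, 10, 11, 11]

i=0 j=0: A[i]=0<=B[j]=3 take 0, i++
i=1 j=0: A[i]=3<=B[j]=3 take 3, i++
i=2 j=0: A[i]=9>B[j]=3 take 3, j++
i=2 j=1: A[i]=9<=B[j]=11 take 9, i++
i=3 j=1: A[i]=10<=B[j]=11 take 10, i++
i=4 j=1: A[i]=11<=B[j]=11 take 11, i++
i=5 j=1: A[i]=14>B[j]=11 take 11, j++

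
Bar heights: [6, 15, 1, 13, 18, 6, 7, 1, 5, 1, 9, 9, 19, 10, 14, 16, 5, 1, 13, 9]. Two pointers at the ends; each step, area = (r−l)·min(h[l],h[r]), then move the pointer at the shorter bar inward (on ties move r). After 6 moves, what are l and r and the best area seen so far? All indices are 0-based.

l=2, r=15, best area=221

[0,19] min(6,9)*19=114 best=114 * → l++
[1,19] min(15,9)*18=162 best=162 * → r--
[1,18] min(15,13)*17=221 best=221 * → r--
[1,17] min(15,1)*16=16 best=221 → r--
[1,16] min(15,5)*15=75 best=221 → r--
[1,15] min(15,16)*14=210 best=221 → l++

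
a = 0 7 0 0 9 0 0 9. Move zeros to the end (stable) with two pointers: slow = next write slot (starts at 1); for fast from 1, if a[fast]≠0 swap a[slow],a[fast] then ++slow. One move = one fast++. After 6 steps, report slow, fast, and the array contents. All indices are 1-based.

slow=1 fast=1: a[fast]=0, fast++
slow=1 fast=2: a[fast]=7≠0 swap→a[1]=7, slow++,fast++
slow=2 fast=3: a[fast]=0, fast++
slow=2 fast=4: a[fast]=0, fast++
slow=2 fast=5: a[fast]=9≠0 swap→a[2]=9, slow++,fast++
slow=3 fast=6: a[fast]=0, fast++

slow=3, fast=7, a=[7, 9, 0, 0, 0, 0, 0, 9]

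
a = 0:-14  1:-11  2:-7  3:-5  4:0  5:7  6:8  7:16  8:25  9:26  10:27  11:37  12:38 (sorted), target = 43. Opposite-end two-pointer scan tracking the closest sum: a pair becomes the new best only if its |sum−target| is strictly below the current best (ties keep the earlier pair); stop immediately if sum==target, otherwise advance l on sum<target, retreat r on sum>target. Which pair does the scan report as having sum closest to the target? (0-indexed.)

l=0 r=12: -14+38=24 d=19 *, l++
l=1 r=12: -11+38=27 d=16 *, l++
l=2 r=12: -7+38=31 d=12 *, l++
l=3 r=12: -5+38=33 d=10 *, l++
l=4 r=12: 0+38=38 d=5 *, l++
l=5 r=12: 7+38=45 d=2 *, r--
l=5 r=11: 7+37=44 d=1 *, r--
l=5 r=10: 7+27=34 d=9, l++
l=6 r=10: 8+27=35 d=8, l++
l=7 r=10: 16+27=43 d=0 *, stop

pair (16, 27) with sum 43 (|Δ|=0)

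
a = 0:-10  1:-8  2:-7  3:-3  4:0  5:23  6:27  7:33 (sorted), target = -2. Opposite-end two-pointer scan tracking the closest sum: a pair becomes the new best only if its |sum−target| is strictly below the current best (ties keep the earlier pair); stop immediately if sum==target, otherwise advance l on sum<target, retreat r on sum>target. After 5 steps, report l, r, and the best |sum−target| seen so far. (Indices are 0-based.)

l=2, r=4, best |Δ|=6

l=0 r=7: -10+33=23 d=25 *, r--
l=0 r=6: -10+27=17 d=19 *, r--
l=0 r=5: -10+23=13 d=15 *, r--
l=0 r=4: -10+0=-10 d=8 *, l++
l=1 r=4: -8+0=-8 d=6 *, l++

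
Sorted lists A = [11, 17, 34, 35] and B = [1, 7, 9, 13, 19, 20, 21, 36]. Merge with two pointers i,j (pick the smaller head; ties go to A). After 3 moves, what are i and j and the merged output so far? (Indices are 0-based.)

i=0, j=3, merged so far=[1, 7, 9]

[i=0,j=0] A[i]=11>B[j]=1 take 1 → j++
[i=0,j=1] A[i]=11>B[j]=7 take 7 → j++
[i=0,j=2] A[i]=11>B[j]=9 take 9 → j++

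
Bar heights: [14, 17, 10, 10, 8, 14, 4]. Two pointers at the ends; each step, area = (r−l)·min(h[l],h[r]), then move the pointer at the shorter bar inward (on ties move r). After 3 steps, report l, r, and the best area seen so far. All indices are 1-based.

l=1, r=4, best area=70

l=1 r=7: min(14,4)*6=24 best=24 *, r--
l=1 r=6: min(14,14)*5=70 best=70 *, r--
l=1 r=5: min(14,8)*4=32 best=70, r--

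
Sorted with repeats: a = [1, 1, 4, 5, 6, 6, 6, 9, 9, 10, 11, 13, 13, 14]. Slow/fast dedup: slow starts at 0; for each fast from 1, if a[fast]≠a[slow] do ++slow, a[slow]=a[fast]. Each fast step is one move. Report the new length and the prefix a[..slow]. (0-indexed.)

length 9; prefix = [1, 4, 5, 6, 9, 10, 11, 13, 14]

(s=0,f=1) a[fast]=1=a[slow] dup → fast++
(s=0,f=2) a[fast]=4≠a[slow]=1 write a[1]=4 → slow++,fast++
(s=1,f=3) a[fast]=5≠a[slow]=4 write a[2]=5 → slow++,fast++
(s=2,f=4) a[fast]=6≠a[slow]=5 write a[3]=6 → slow++,fast++
(s=3,f=5) a[fast]=6=a[slow] dup → fast++
(s=3,f=6) a[fast]=6=a[slow] dup → fast++
(s=3,f=7) a[fast]=9≠a[slow]=6 write a[4]=9 → slow++,fast++
(s=4,f=8) a[fast]=9=a[slow] dup → fast++
(s=4,f=9) a[fast]=10≠a[slow]=9 write a[5]=10 → slow++,fast++
(s=5,f=10) a[fast]=11≠a[slow]=10 write a[6]=11 → slow++,fast++
(s=6,f=11) a[fast]=13≠a[slow]=11 write a[7]=13 → slow++,fast++
(s=7,f=12) a[fast]=13=a[slow] dup → fast++
(s=7,f=13) a[fast]=14≠a[slow]=13 write a[8]=14 → slow++,fast++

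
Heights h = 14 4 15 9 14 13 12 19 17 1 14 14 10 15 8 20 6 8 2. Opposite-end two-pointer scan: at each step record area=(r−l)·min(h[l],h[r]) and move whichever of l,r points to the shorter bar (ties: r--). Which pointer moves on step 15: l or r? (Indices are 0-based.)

l

l=0 r=18: min(14,2)*18=36 best=36 *, r--
l=0 r=17: min(14,8)*17=136 best=136 *, r--
l=0 r=16: min(14,6)*16=96 best=136, r--
l=0 r=15: min(14,20)*15=210 best=210 *, l++
l=1 r=15: min(4,20)*14=56 best=210, l++
l=2 r=15: min(15,20)*13=195 best=210, l++
l=3 r=15: min(9,20)*12=108 best=210, l++
l=4 r=15: min(14,20)*11=154 best=210, l++
l=5 r=15: min(13,20)*10=130 best=210, l++
l=6 r=15: min(12,20)*9=108 best=210, l++
l=7 r=15: min(19,20)*8=152 best=210, l++
l=8 r=15: min(17,20)*7=119 best=210, l++
l=9 r=15: min(1,20)*6=6 best=210, l++
l=10 r=15: min(14,20)*5=70 best=210, l++
l=11 r=15: min(14,20)*4=56 best=210, l++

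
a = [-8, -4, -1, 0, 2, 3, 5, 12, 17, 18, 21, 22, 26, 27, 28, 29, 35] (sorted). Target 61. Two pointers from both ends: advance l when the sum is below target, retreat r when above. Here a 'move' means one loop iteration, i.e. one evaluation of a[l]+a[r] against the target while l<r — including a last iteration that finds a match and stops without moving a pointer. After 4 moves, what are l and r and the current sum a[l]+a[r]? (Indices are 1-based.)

l=1 r=17: -8+35=27 <61, l++
l=2 r=17: -4+35=31 <61, l++
l=3 r=17: -1+35=34 <61, l++
l=4 r=17: 0+35=35 <61, l++

l=5, r=17, sum=37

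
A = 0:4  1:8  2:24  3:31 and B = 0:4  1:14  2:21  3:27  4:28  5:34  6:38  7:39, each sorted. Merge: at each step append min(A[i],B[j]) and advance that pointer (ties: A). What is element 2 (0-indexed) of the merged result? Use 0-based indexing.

i=0 j=0: A[i]=4<=B[j]=4 take 4, i++
i=1 j=0: A[i]=8>B[j]=4 take 4, j++
i=1 j=1: A[i]=8<=B[j]=14 take 8, i++
i=2 j=1: A[i]=24>B[j]=14 take 14, j++
i=2 j=2: A[i]=24>B[j]=21 take 21, j++
i=2 j=3: A[i]=24<=B[j]=27 take 24, i++
i=3 j=3: A[i]=31>B[j]=27 take 27, j++
i=3 j=4: A[i]=31>B[j]=28 take 28, j++
i=3 j=5: A[i]=31<=B[j]=34 take 31, i++
i=4 j=5: A done, take B[j]=34, j++
i=4 j=6: A done, take B[j]=38, j++
i=4 j=7: A done, take B[j]=39, j++

merged[2] = 8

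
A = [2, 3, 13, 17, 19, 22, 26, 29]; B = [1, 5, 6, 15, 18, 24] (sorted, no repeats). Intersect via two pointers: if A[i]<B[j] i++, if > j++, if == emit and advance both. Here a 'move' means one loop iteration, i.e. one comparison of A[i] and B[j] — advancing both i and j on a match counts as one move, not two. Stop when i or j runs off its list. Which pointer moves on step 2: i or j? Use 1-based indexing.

i

i=1 j=1: 2>1, j++
i=1 j=2: 2<5, i++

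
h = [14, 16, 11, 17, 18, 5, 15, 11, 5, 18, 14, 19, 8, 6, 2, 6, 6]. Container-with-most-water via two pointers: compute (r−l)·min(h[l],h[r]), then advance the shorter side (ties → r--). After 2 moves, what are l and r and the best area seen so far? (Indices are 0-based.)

[0,16] min(14,6)*16=96 best=96 * → r--
[0,15] min(14,6)*15=90 best=96 → r--

l=0, r=14, best area=96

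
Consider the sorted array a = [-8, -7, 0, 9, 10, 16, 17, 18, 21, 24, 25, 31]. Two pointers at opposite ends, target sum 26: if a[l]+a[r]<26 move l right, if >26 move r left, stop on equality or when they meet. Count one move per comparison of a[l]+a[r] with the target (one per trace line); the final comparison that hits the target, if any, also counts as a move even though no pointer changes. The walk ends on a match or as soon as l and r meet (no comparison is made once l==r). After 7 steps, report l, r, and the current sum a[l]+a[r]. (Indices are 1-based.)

l=4, r=8, sum=27

[1,12] -8+31=23 <26 → l++
[2,12] -7+31=24 <26 → l++
[3,12] 0+31=31 >26 → r--
[3,11] 0+25=25 <26 → l++
[4,11] 9+25=34 >26 → r--
[4,10] 9+24=33 >26 → r--
[4,9] 9+21=30 >26 → r--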